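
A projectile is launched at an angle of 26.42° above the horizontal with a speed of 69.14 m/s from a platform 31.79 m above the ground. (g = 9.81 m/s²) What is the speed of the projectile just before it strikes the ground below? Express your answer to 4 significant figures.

73.51 m/s

v_x = 69.14 cos 26.42° = 61.919 m/s is unchanged throughout.
For the vertical component, v_y² = v_y0² + 2 g h = (30.764)² + 2×9.81×31.79 = 1570.1, so |v_y| = 39.624 m/s.
Impact speed = √(v_x² + v_y²) = √(3834.0 + 1570.1) = 73.51 m/s.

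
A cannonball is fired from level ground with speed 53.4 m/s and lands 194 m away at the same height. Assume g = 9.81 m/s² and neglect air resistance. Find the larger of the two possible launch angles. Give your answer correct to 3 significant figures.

Level-ground range: R = v₀² sin(2θ)/g ⇒ sin 2θ = R g / v₀² = 194×9.81/53.4² = 0.6674.
2θ = arcsin(0.6674) = 41.87° or 180° − 41.87° = 138.13°.
So θ = 20.9° or θ = 69.1°.

69.1°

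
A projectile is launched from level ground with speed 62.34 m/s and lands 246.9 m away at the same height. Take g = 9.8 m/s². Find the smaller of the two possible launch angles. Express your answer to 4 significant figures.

19.25°

Level-ground range: R = v₀² sin(2θ)/g ⇒ sin 2θ = R g / v₀² = 246.9×9.8/62.34² = 0.6226.
2θ = arcsin(0.6226) = 38.506° or 180° − 38.506° = 141.494°.
So θ = 19.25° or θ = 70.75°.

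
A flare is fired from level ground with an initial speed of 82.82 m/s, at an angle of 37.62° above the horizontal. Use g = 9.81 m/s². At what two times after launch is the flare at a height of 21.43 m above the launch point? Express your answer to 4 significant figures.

0.4429 s and 9.864 s

v_y0 = 82.82 sin 37.62° = 50.555 m/s.
Set y = v_y0 t − ½ g t² = 21.43: 4.905 t² − 50.555 t + 21.43 = 0.
t = [50.555 ± √(2555.8 − 420.46)] / 9.81 = (50.555 ± 46.210) / 9.81, giving t = 0.4429 s or t = 9.864 s.
So the flare is at 21.43 m at t = 0.4429 s (rising) and t = 9.864 s (falling).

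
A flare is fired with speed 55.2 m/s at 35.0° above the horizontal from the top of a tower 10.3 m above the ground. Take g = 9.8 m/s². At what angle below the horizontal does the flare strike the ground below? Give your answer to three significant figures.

v_x = 55.2 cos 35.0° = 45.22 m/s.
At impact |v_y| = √(v_y0² + 2 g h) = √(31.66² + 2×9.8×10.3) = 34.70 m/s.
Angle below horizontal = arctan(|v_y| / v_x) = arctan(34.70 / 45.22) = 37.5°.

37.5°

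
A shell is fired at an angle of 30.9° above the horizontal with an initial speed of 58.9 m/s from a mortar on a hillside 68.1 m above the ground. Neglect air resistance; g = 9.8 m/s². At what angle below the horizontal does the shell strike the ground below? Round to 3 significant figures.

v_x = 58.9 cos 30.9° = 50.54 m/s.
At impact |v_y| = √(v_y0² + 2 g h) = √(30.25² + 2×9.8×68.1) = 47.43 m/s.
Angle below horizontal = arctan(|v_y| / v_x) = arctan(47.43 / 50.54) = 43.2°.

43.2°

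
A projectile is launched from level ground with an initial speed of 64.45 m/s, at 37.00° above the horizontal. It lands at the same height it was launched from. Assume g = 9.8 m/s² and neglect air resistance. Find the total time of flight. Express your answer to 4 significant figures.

Vertical component: v_y = 64.45 sin 37.00° = 38.787 m/s.
For a projectile landing at launch height, time of flight is t = 2 v_y / g = 2 × 38.787 / 9.8 = 7.916 s.

7.916 s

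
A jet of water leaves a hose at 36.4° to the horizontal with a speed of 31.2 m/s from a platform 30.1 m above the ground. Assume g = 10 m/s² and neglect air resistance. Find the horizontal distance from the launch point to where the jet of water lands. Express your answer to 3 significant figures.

Components: v_x = 31.2 cos 36.4° = 25.11 m/s, v_y = 31.2 sin 36.4° = 18.51 m/s.
Vertical: 0 = 30.1 + 18.51 t − ½(10) t² ⇒ 5.000 t² − 18.51 t − 30.1 = 0.
t = [18.51 + √(342.6 + 602.0)] / 10.00 = 4.924 s.
Horizontal: R = v_x · t = 25.11 × 4.924 = 124 m.

124 m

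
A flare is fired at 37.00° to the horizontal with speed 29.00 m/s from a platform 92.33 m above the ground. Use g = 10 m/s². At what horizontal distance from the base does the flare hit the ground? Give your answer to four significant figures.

Components: v_x = 29.00 cos 37.00° = 23.160 m/s, v_y = 29.00 sin 37.00° = 17.453 m/s.
Vertical: 0 = 92.33 + 17.453 t − ½(10) t² ⇒ 5.000 t² − 17.453 t − 92.33 = 0.
t = [17.453 + √(304.61 + 1846.6)] / 10.00 = 6.3834 s.
Horizontal: R = v_x · t = 23.160 × 6.3834 = 147.8 m.

147.8 m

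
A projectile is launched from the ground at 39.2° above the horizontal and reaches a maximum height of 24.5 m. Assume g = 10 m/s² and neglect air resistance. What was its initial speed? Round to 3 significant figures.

35.0 m/s

At maximum height v_y = 0, so (v₀ sin θ)² = 2 g H.
v₀ sin 39.2° = √(2 × 10 × 24.5) = 22.14 m/s.
v₀ = 22.14 / sin 39.2° = 22.14 / 0.6320 = 35.0 m/s.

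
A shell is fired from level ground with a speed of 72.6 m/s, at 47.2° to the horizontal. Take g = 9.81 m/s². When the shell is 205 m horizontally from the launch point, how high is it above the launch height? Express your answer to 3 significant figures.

v_x = 72.6 cos 47.2° = 49.33 m/s, v_y0 = 72.6 sin 47.2° = 53.27 m/s.
Time to reach x = 205 m: t = x / v_x = 205 / 49.33 = 4.156 s.
y = v_y0 t − ½ g t² = 53.27×4.156 − 4.905×4.156² = 137 m.

137 m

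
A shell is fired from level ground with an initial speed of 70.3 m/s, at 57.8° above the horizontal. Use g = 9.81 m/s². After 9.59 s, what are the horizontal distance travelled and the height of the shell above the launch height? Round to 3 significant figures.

x = 359 m, y = 119 m

v_x = 70.3 cos 57.8° = 37.46 m/s; v_y0 = 70.3 sin 57.8° = 59.49 m/s.
x = v_x t = 37.46 × 9.59 = 359 m.
y = v_y0 t − ½ g t² = 59.49×9.59 − 4.905×9.59² = 119 m.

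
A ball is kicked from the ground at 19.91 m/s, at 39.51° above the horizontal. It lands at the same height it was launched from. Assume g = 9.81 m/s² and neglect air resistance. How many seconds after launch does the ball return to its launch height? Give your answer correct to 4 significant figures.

2.582 s

Vertical component: v_y = 19.91 sin 39.51° = 12.667 m/s.
For a projectile landing at launch height, time of flight is t = 2 v_y / g = 2 × 12.667 / 9.81 = 2.582 s.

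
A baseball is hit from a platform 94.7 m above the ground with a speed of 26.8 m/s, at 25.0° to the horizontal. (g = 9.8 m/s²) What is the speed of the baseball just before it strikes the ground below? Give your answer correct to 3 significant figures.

50.7 m/s

v_x = 26.8 cos 25.0° = 24.29 m/s is unchanged throughout.
For the vertical component, v_y² = v_y0² + 2 g h = (11.33)² + 2×9.8×94.7 = 1984, so |v_y| = 44.54 m/s.
Impact speed = √(v_x² + v_y²) = √(590.0 + 1984) = 50.7 m/s.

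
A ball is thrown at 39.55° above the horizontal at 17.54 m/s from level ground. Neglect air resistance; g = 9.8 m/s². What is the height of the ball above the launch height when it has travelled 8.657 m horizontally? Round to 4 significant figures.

v_x = 17.54 cos 39.55° = 13.525 m/s, v_y0 = 17.54 sin 39.55° = 11.169 m/s.
Time to reach x = 8.657 m: t = x / v_x = 8.657 / 13.525 = 0.64007 s.
y = v_y0 t − ½ g t² = 11.169×0.64007 − 4.900×0.64007² = 5.141 m.

5.141 m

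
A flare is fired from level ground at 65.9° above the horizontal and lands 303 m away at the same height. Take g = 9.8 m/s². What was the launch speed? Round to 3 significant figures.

63.1 m/s

On level ground, R = v₀² sin(2θ) / g, so v₀ = √(R g / sin 2θ).
sin(2 × 65.9°) = 0.7455.
v₀ = √(303 × 9.8 / 0.7455) = √3983 = 63.1 m/s.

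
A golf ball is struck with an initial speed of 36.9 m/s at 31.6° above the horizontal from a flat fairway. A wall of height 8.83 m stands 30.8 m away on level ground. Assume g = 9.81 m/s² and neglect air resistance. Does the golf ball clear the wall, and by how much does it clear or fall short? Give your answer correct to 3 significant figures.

v_x = 36.9 cos 31.6° = 31.43 m/s; v_y0 = 36.9 sin 31.6° = 19.34 m/s.
Time to reach the wall: t = 30.8 / 31.43 = 0.9800 s.
Height at that point: y = 19.34×0.9800 − 4.905×0.9800² = 14.24 m.
That is 14.24 − 8.83 = 5.41 m above the top of the wall, so the golf ball clears it.

Yes — it clears the wall by 5.41 m.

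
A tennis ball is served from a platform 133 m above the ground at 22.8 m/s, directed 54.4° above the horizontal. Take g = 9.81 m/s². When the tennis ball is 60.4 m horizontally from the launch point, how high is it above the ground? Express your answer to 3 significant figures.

116 m

v_x = 22.8 cos 54.4° = 13.27 m/s, v_y0 = 22.8 sin 54.4° = 18.54 m/s.
Time to reach x = 60.4 m: t = x / v_x = 60.4 / 13.27 = 4.552 s.
y = 133 + v_y0 t − ½ g t² = 133 + 18.54×4.552 − 4.905×4.552² = 116 m.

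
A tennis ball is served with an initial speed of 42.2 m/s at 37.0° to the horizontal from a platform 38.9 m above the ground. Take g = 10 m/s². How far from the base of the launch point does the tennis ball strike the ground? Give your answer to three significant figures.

213 m

Components: v_x = 42.2 cos 37.0° = 33.70 m/s, v_y = 42.2 sin 37.0° = 25.40 m/s.
Vertical: 0 = 38.9 + 25.40 t − ½(10) t² ⇒ 5.000 t² − 25.40 t − 38.9 = 0.
t = [25.40 + √(645.2 + 778.0)] / 10.00 = 6.313 s.
Horizontal: R = v_x · t = 33.70 × 6.313 = 213 m.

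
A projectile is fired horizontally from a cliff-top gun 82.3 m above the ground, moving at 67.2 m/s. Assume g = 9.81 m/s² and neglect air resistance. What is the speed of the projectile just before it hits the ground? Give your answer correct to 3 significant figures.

Fall time: t = √(2 × 82.3 / 9.81) = 4.096 s.
At impact: v_x = 67.2 m/s (unchanged), v_y = g t = 9.81 × 4.096 = 40.18 m/s.
Speed = √(v_x² + v_y²) = √(4516 + 1614) = 78.3 m/s.

78.3 m/s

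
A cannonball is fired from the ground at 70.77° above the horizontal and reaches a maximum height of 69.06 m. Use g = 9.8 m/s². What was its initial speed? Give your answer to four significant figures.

At maximum height v_y = 0, so (v₀ sin θ)² = 2 g H.
v₀ sin 70.77° = √(2 × 9.8 × 69.06) = 36.791 m/s.
v₀ = 36.791 / sin 70.77° = 36.791 / 0.9442 = 38.97 m/s.

38.97 m/s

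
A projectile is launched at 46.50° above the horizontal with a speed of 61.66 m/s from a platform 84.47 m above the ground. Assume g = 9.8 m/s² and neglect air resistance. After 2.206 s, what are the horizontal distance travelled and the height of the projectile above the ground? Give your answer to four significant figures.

x = 93.63 m, y = 159.3 m

v_x = 61.66 cos 46.50° = 42.444 m/s; v_y0 = 61.66 sin 46.50° = 44.727 m/s.
x = v_x t = 42.444 × 2.206 = 93.63 m.
y = 84.47 + v_y0 t − ½ g t² = 159.3 m.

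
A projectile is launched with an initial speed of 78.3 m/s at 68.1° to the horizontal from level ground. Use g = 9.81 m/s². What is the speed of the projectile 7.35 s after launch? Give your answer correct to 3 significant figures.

29.2 m/s

v_x = 78.3 cos 68.1° = 29.20 m/s (constant).
v_y(t) = 78.3 sin 68.1° − g t = 72.65 − 9.81 × 7.35 = 0.5465 m/s.
Speed = √(v_x² + v_y²) = √(852.6 + 0.2987) = 29.2 m/s.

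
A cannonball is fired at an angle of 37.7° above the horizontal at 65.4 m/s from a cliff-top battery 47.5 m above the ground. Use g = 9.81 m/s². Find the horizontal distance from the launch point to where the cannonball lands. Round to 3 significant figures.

Components: v_x = 65.4 cos 37.7° = 51.75 m/s, v_y = 65.4 sin 37.7° = 39.99 m/s.
Vertical: 0 = 47.5 + 39.99 t − ½(9.81) t² ⇒ 4.905 t² − 39.99 t − 47.5 = 0.
t = [39.99 + √(1599 + 932.0)] / 9.810 = 9.205 s.
Horizontal: R = v_x · t = 51.75 × 9.205 = 476 m.

476 m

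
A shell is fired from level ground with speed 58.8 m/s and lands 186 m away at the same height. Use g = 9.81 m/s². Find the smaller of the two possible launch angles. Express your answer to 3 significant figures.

15.9°

Level-ground range: R = v₀² sin(2θ)/g ⇒ sin 2θ = R g / v₀² = 186×9.81/58.8² = 0.5277.
2θ = arcsin(0.5277) = 31.85° or 180° − 31.85° = 148.15°.
So θ = 15.9° or θ = 74.1°.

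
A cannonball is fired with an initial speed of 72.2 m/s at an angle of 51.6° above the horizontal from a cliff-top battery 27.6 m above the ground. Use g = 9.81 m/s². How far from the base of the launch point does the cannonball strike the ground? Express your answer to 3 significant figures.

Components: v_x = 72.2 cos 51.6° = 44.85 m/s, v_y = 72.2 sin 51.6° = 56.58 m/s.
Vertical: 0 = 27.6 + 56.58 t − ½(9.81) t² ⇒ 4.905 t² − 56.58 t − 27.6 = 0.
t = [56.58 + √(3201 + 541.5)] / 9.810 = 12.00 s.
Horizontal: R = v_x · t = 44.85 × 12.00 = 538 m.

538 m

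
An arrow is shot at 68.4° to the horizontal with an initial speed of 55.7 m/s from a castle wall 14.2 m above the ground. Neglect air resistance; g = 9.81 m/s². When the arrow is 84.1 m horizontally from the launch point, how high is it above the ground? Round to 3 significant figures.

144 m

v_x = 55.7 cos 68.4° = 20.50 m/s, v_y0 = 55.7 sin 68.4° = 51.79 m/s.
Time to reach x = 84.1 m: t = x / v_x = 84.1 / 20.50 = 4.102 s.
y = 14.2 + v_y0 t − ½ g t² = 14.2 + 51.79×4.102 − 4.905×4.102² = 144 m.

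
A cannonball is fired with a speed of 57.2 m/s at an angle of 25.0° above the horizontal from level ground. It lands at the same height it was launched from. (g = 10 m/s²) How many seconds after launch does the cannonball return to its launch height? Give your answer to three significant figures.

Vertical component: v_y = 57.2 sin 25.0° = 24.17 m/s.
For a projectile landing at launch height, time of flight is t = 2 v_y / g = 2 × 24.17 / 10 = 4.83 s.

4.83 s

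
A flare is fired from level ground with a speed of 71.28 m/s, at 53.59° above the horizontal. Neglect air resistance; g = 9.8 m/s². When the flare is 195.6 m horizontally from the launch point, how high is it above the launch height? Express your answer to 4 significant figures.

160.5 m

v_x = 71.28 cos 53.59° = 42.309 m/s, v_y0 = 71.28 sin 53.59° = 57.365 m/s.
Time to reach x = 195.6 m: t = x / v_x = 195.6 / 42.309 = 4.6231 s.
y = v_y0 t − ½ g t² = 57.365×4.6231 − 4.900×4.6231² = 160.5 m.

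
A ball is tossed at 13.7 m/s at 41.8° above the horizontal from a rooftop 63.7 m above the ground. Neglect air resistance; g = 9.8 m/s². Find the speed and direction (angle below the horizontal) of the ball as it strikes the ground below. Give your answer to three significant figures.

v_x = 13.7 cos 41.8° = 10.21 m/s (constant).
|v_y| at impact = √((9.131)² + 2×9.8×63.7) = 36.50 m/s.
Speed = √(10.21² + 36.50²) = 37.9 m/s; angle = arctan(36.50/10.21) = 74.4° below horizontal.

37.9 m/s at 74.4° below the horizontal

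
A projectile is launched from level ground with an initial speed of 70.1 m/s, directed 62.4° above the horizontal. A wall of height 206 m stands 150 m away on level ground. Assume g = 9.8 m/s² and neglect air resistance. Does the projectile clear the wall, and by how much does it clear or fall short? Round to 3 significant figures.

v_x = 70.1 cos 62.4° = 32.48 m/s; v_y0 = 70.1 sin 62.4° = 62.12 m/s.
Time to reach the wall: t = 150 / 32.48 = 4.618 s.
Height at that point: y = 62.12×4.618 − 4.900×4.618² = 182.4 m.
That is 206 − 182.4 = 23.6 m below the top of the wall, so the projectile does not clear it.

No — it falls 23.6 m short of clearing the wall.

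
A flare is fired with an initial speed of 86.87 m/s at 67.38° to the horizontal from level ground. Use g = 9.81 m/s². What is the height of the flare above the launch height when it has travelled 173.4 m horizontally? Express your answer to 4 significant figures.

v_x = 86.87 cos 67.38° = 33.412 m/s, v_y0 = 86.87 sin 67.38° = 80.188 m/s.
Time to reach x = 173.4 m: t = x / v_x = 173.4 / 33.412 = 5.1898 s.
y = v_y0 t − ½ g t² = 80.188×5.1898 − 4.905×5.1898² = 284.0 m.

284.0 m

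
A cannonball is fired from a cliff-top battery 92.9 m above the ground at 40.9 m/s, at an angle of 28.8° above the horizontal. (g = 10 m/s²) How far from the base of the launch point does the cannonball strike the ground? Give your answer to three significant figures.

Components: v_x = 40.9 cos 28.8° = 35.84 m/s, v_y = 40.9 sin 28.8° = 19.70 m/s.
Vertical: 0 = 92.9 + 19.70 t − ½(10) t² ⇒ 5.000 t² − 19.70 t − 92.9 = 0.
t = [19.70 + √(388.1 + 1858)] / 10.00 = 6.709 s.
Horizontal: R = v_x · t = 35.84 × 6.709 = 240 m.

240 m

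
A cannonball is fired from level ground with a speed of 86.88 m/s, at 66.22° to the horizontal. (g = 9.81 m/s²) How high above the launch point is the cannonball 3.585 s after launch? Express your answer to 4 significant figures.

v_y0 = 86.88 sin 66.22° = 79.504 m/s.
y(t) = v_y0 t − ½ g t² = 79.504×3.585 − 4.905×3.585² = 222.0 m.

222.0 m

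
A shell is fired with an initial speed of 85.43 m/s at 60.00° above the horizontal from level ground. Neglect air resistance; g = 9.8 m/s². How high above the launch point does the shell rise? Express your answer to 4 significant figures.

Vertical component of launch velocity: v_y = 85.43 sin 60.00° = 73.985 m/s.
At the highest point the vertical velocity is zero, so v_y² = 2 g h_max.
h_max = (73.985)² / (2 × 9.8) = 5473.8 / 19.60 = 279.3 m.

279.3 m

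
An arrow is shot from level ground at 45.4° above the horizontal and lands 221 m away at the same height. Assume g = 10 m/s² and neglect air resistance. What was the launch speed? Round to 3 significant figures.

47.0 m/s

On level ground, R = v₀² sin(2θ) / g, so v₀ = √(R g / sin 2θ).
sin(2 × 45.4°) = 0.9999.
v₀ = √(221 × 10 / 0.9999) = √2210 = 47.0 m/s.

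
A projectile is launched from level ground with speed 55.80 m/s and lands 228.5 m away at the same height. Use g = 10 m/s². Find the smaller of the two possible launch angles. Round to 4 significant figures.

23.61°

Level-ground range: R = v₀² sin(2θ)/g ⇒ sin 2θ = R g / v₀² = 228.5×10/55.80² = 0.7339.
2θ = arcsin(0.7339) = 47.214° or 180° − 47.214° = 132.786°.
So θ = 23.61° or θ = 66.39°.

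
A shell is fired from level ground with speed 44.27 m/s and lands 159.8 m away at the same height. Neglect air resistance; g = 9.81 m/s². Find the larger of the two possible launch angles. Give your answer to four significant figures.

Level-ground range: R = v₀² sin(2θ)/g ⇒ sin 2θ = R g / v₀² = 159.8×9.81/44.27² = 0.7999.
2θ = arcsin(0.7999) = 53.121° or 180° − 53.121° = 126.879°.
So θ = 26.56° or θ = 63.44°.

63.44°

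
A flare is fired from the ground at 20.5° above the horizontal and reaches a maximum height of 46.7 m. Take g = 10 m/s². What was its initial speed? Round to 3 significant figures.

87.3 m/s

At maximum height v_y = 0, so (v₀ sin θ)² = 2 g H.
v₀ sin 20.5° = √(2 × 10 × 46.7) = 30.56 m/s.
v₀ = 30.56 / sin 20.5° = 30.56 / 0.3502 = 87.3 m/s.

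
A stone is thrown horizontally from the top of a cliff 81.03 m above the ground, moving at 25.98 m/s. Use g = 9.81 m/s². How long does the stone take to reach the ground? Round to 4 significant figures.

The horizontal speed doesn't affect the fall. With v_y0 = 0, h = ½ g t².
t = √(2 × 81.03 / 9.81) = √16.520 = 4.064 s.

4.064 s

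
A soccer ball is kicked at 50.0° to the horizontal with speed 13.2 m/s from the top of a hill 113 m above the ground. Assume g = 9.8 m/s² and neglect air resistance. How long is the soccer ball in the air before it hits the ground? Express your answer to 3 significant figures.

5.94 s

Vertical component: v_y = 13.2 sin 50.0° = 10.11 m/s.
Taking up as positive with launch at y = 113 m, landing at y = 0: 0 = 113 + 10.11 t − ½(9.8) t².
Solving 4.900 t² − 10.11 t − 113 = 0 gives t = [10.11 + √(10.11² + 4·4.900·113)] / 9.800 = 5.94 s.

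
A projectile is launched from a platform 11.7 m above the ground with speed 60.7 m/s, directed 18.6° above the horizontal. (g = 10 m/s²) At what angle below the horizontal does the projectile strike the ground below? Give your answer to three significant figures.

v_x = 60.7 cos 18.6° = 57.53 m/s.
At impact |v_y| = √(v_y0² + 2 g h) = √(19.36² + 2×10×11.7) = 24.67 m/s.
Angle below horizontal = arctan(|v_y| / v_x) = arctan(24.67 / 57.53) = 23.2°.

23.2°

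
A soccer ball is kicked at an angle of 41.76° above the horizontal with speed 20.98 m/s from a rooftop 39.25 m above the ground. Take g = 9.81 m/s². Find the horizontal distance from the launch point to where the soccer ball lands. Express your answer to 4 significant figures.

Components: v_x = 20.98 cos 41.76° = 15.650 m/s, v_y = 20.98 sin 41.76° = 13.973 m/s.
Vertical: 0 = 39.25 + 13.973 t − ½(9.81) t² ⇒ 4.905 t² − 13.973 t − 39.25 = 0.
t = [13.973 + √(195.24 + 770.09)] / 9.810 = 4.5915 s.
Horizontal: R = v_x · t = 15.650 × 4.5915 = 71.86 m.

71.86 m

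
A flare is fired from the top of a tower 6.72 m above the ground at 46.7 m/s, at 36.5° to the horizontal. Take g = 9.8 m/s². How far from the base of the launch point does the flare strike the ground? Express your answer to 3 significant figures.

Components: v_x = 46.7 cos 36.5° = 37.54 m/s, v_y = 46.7 sin 36.5° = 27.78 m/s.
Vertical: 0 = 6.72 + 27.78 t − ½(9.8) t² ⇒ 4.900 t² − 27.78 t − 6.72 = 0.
t = [27.78 + √(771.7 + 131.7)] / 9.800 = 5.902 s.
Horizontal: R = v_x · t = 37.54 × 5.902 = 222 m.

222 m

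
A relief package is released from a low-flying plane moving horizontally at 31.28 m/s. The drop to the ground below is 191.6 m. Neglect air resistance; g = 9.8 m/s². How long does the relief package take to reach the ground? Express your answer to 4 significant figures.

6.253 s

The horizontal speed doesn't affect the fall. With v_y0 = 0, h = ½ g t².
t = √(2 × 191.6 / 9.8) = √39.102 = 6.253 s.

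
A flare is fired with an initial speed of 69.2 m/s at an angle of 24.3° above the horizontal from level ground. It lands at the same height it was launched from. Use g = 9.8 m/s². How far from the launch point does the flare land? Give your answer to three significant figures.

Components: v_x = 69.2 cos 24.3° = 63.07 m/s, v_y = 69.2 sin 24.3° = 28.48 m/s.
Time of flight (same landing height): t = 2 v_y / g = 2 × 28.48 / 9.8 = 5.812 s.
Range: R = v_x · t = 63.07 × 5.812 = 367 m.

367 m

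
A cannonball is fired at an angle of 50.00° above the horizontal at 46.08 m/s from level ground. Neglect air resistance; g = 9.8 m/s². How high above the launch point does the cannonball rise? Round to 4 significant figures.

Vertical component of launch velocity: v_y = 46.08 sin 50.00° = 35.299 m/s.
At the highest point the vertical velocity is zero, so v_y² = 2 g h_max.
h_max = (35.299)² / (2 × 9.8) = 1246.0 / 19.60 = 63.57 m.

63.57 m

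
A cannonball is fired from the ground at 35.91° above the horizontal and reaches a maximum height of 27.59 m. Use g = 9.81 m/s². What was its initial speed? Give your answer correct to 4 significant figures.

39.67 m/s

At maximum height v_y = 0, so (v₀ sin θ)² = 2 g H.
v₀ sin 35.91° = √(2 × 9.81 × 27.59) = 23.266 m/s.
v₀ = 23.266 / sin 35.91° = 23.266 / 0.5865 = 39.67 m/s.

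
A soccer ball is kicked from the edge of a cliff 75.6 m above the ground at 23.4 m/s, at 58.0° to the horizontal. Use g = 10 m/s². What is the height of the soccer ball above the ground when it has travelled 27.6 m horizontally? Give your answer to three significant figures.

95.0 m

v_x = 23.4 cos 58.0° = 12.40 m/s, v_y0 = 23.4 sin 58.0° = 19.84 m/s.
Time to reach x = 27.6 m: t = x / v_x = 27.6 / 12.40 = 2.226 s.
y = 75.6 + v_y0 t − ½ g t² = 75.6 + 19.84×2.226 − 5.000×2.226² = 95.0 m.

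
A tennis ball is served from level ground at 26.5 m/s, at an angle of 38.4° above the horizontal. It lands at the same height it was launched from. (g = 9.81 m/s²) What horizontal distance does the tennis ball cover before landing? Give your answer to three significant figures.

69.7 m

For level ground, R = v₀² sin(2θ) / g.
sin(2 × 38.4°) = sin 76.80° = 0.9736.
R = (26.5)² × 0.9736 / 9.81 = 69.7 m.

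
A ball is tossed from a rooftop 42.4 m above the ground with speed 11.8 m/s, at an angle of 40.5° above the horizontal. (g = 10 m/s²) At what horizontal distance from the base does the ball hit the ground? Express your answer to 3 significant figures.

Components: v_x = 11.8 cos 40.5° = 8.973 m/s, v_y = 11.8 sin 40.5° = 7.663 m/s.
Vertical: 0 = 42.4 + 7.663 t − ½(10) t² ⇒ 5.000 t² − 7.663 t − 42.4 = 0.
t = [7.663 + √(58.72 + 848.0)] / 10.00 = 3.777 s.
Horizontal: R = v_x · t = 8.973 × 3.777 = 33.9 m.

33.9 m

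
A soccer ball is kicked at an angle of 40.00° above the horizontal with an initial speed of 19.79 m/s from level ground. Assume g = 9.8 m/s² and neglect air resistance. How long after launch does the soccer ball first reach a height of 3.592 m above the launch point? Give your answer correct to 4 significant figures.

0.3224 s

v_y0 = 19.79 sin 40.00° = 12.721 m/s.
Set y = v_y0 t − ½ g t² = 3.592: 4.900 t² − 12.721 t + 3.592 = 0.
t = [12.721 ± √(161.82 − 70.403)] / 9.8 = (12.721 ± 9.5612) / 9.8, giving t = 0.3224 s or t = 2.274 s.
The soccer ball is on the way up at the first time, so t = 0.3224 s.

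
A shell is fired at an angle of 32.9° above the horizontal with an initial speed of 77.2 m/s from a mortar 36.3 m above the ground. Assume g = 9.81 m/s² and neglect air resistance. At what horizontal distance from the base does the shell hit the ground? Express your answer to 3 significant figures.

605 m

Components: v_x = 77.2 cos 32.9° = 64.82 m/s, v_y = 77.2 sin 32.9° = 41.93 m/s.
Vertical: 0 = 36.3 + 41.93 t − ½(9.81) t² ⇒ 4.905 t² − 41.93 t − 36.3 = 0.
t = [41.93 + √(1758 + 712.2)] / 9.810 = 9.341 s.
Horizontal: R = v_x · t = 64.82 × 9.341 = 605 m.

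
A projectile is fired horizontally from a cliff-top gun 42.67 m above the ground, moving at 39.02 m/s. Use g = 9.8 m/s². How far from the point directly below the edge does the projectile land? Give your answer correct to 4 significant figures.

115.1 m

Initial vertical velocity is zero, so the fall time comes from h = ½ g t²: t = √(2 × 42.67 / 9.8) = 2.9510 s.
Horizontal motion is uniform at 39.02 m/s, so x = 39.02 × 2.9510 = 115.1 m.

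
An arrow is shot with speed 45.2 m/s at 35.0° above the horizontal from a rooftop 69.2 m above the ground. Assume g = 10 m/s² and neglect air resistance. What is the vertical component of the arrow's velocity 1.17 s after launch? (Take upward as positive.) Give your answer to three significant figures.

14.2 m/s

Initial vertical component: v_y0 = 45.2 sin 35.0° = 25.93 m/s.
v_y(t) = v_y0 − g t = 25.93 − 10 × 1.17 = 14.2 m/s.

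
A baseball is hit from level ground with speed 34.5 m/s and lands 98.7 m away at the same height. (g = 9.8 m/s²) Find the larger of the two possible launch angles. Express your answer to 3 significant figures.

62.8°

Level-ground range: R = v₀² sin(2θ)/g ⇒ sin 2θ = R g / v₀² = 98.7×9.8/34.5² = 0.8127.
2θ = arcsin(0.8127) = 54.36° or 180° − 54.36° = 125.64°.
So θ = 27.2° or θ = 62.8°.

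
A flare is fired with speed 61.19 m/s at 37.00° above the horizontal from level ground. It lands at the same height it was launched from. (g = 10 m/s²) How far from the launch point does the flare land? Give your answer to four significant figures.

359.9 m

Components: v_x = 61.19 cos 37.00° = 48.869 m/s, v_y = 61.19 sin 37.00° = 36.825 m/s.
Time of flight (same landing height): t = 2 v_y / g = 2 × 36.825 / 10 = 7.3650 s.
Range: R = v_x · t = 48.869 × 7.3650 = 359.9 m.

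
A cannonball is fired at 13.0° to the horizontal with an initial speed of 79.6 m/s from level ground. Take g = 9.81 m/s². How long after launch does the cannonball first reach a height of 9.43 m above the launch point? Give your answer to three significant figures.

0.638 s

v_y0 = 79.6 sin 13.0° = 17.91 m/s.
Set y = v_y0 t − ½ g t² = 9.43: 4.905 t² − 17.91 t + 9.43 = 0.
t = [17.91 ± √(320.8 − 185.0)] / 9.81 = (17.91 ± 11.65) / 9.81, giving t = 0.638 s or t = 3.01 s.
The cannonball is on the way up at the first time, so t = 0.638 s.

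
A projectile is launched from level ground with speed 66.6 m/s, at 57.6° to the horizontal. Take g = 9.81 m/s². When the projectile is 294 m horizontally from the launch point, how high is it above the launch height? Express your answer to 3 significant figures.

130 m

v_x = 66.6 cos 57.6° = 35.69 m/s, v_y0 = 66.6 sin 57.6° = 56.23 m/s.
Time to reach x = 294 m: t = x / v_x = 294 / 35.69 = 8.238 s.
y = v_y0 t − ½ g t² = 56.23×8.238 − 4.905×8.238² = 130 m.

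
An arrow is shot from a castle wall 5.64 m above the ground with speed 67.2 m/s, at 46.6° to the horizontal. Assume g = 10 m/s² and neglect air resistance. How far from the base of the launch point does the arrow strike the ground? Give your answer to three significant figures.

456 m

Components: v_x = 67.2 cos 46.6° = 46.17 m/s, v_y = 67.2 sin 46.6° = 48.83 m/s.
Vertical: 0 = 5.64 + 48.83 t − ½(10) t² ⇒ 5.000 t² − 48.83 t − 5.64 = 0.
t = [48.83 + √(2384 + 112.8)] / 10.00 = 9.880 s.
Horizontal: R = v_x · t = 46.17 × 9.880 = 456 m.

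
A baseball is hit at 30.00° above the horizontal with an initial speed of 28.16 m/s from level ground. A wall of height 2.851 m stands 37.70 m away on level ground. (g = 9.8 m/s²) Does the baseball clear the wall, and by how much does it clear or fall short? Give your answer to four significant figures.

v_x = 28.16 cos 30.00° = 24.387 m/s; v_y0 = 28.16 sin 30.00° = 14.080 m/s.
Time to reach the wall: t = 37.70 / 24.387 = 1.5459 s.
Height at that point: y = 14.080×1.5459 − 4.900×1.5459² = 10.056 m.
That is 10.056 − 2.851 = 7.205 m above the top of the wall, so the baseball clears it.

Yes — it clears the wall by 7.205 m.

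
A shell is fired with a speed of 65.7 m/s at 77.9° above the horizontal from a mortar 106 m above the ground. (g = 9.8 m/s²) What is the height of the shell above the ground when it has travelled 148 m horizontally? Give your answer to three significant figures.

v_x = 65.7 cos 77.9° = 13.77 m/s, v_y0 = 65.7 sin 77.9° = 64.24 m/s.
Time to reach x = 148 m: t = x / v_x = 148 / 13.77 = 10.75 s.
y = 106 + v_y0 t − ½ g t² = 106 + 64.24×10.75 − 4.900×10.75² = 230 m.

230 m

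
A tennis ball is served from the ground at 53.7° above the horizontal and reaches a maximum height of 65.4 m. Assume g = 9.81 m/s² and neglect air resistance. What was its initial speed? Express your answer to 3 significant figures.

44.4 m/s

At maximum height v_y = 0, so (v₀ sin θ)² = 2 g H.
v₀ sin 53.7° = √(2 × 9.81 × 65.4) = 35.82 m/s.
v₀ = 35.82 / sin 53.7° = 35.82 / 0.8059 = 44.4 m/s.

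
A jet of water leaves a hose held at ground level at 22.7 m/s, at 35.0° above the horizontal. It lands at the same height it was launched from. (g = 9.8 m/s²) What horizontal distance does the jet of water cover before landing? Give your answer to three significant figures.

49.4 m

For level ground, R = v₀² sin(2θ) / g.
sin(2 × 35.0°) = sin 70.00° = 0.9397.
R = (22.7)² × 0.9397 / 9.8 = 49.4 m.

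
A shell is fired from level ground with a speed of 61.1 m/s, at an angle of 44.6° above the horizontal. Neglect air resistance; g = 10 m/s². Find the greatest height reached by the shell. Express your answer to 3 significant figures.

92.0 m

Vertical component of launch velocity: v_y = 61.1 sin 44.6° = 42.90 m/s.
At the highest point the vertical velocity is zero, so v_y² = 2 g h_max.
h_max = (42.90)² / (2 × 10) = 1840 / 20.00 = 92.0 m.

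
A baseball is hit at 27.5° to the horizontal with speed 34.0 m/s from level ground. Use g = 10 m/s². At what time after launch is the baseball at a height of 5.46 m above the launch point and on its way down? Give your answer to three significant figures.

v_y0 = 34.0 sin 27.5° = 15.70 m/s.
Set y = v_y0 t − ½ g t² = 5.46: 5.000 t² − 15.70 t + 5.46 = 0.
t = [15.70 ± √(246.5 − 109.2)] / 10 = (15.70 ± 11.72) / 10, giving t = 0.398 s or t = 2.74 s.
On the way down corresponds to the larger root: t = 2.74 s.

2.74 s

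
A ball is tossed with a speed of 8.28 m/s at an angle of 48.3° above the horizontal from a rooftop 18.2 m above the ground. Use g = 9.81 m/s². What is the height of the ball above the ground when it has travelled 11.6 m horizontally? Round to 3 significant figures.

v_x = 8.28 cos 48.3° = 5.508 m/s, v_y0 = 8.28 sin 48.3° = 6.182 m/s.
Time to reach x = 11.6 m: t = x / v_x = 11.6 / 5.508 = 2.106 s.
y = 18.2 + v_y0 t − ½ g t² = 18.2 + 6.182×2.106 − 4.905×2.106² = 9.46 m.

9.46 m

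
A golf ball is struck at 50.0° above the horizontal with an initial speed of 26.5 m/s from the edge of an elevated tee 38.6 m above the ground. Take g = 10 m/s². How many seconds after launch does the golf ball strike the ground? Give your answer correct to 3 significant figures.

5.47 s

Vertical component: v_y = 26.5 sin 50.0° = 20.30 m/s.
Taking up as positive with launch at y = 38.6 m, landing at y = 0: 0 = 38.6 + 20.30 t − ½(10) t².
Solving 5.000 t² − 20.30 t − 38.6 = 0 gives t = [20.30 + √(20.30² + 4·5.000·38.6)] / 10.00 = 5.47 s.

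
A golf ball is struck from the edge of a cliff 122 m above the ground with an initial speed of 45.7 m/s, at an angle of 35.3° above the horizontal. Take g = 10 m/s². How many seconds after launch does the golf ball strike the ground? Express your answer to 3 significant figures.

Vertical component: v_y = 45.7 sin 35.3° = 26.41 m/s.
Taking up as positive with launch at y = 122 m, landing at y = 0: 0 = 122 + 26.41 t − ½(10) t².
Solving 5.000 t² − 26.41 t − 122 = 0 gives t = [26.41 + √(26.41² + 4·5.000·122)] / 10.00 = 8.24 s.

8.24 s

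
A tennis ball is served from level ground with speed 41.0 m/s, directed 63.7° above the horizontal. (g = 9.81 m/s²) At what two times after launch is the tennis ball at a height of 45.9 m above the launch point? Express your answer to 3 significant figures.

v_y0 = 41.0 sin 63.7° = 36.76 m/s.
Set y = v_y0 t − ½ g t² = 45.9: 4.905 t² − 36.76 t + 45.9 = 0.
t = [36.76 ± √(1351 − 900.6)] / 9.81 = (36.76 ± 21.22) / 9.81, giving t = 1.58 s or t = 5.91 s.
So the tennis ball is at 45.9 m at t = 1.58 s (rising) and t = 5.91 s (falling).

1.58 s and 5.91 s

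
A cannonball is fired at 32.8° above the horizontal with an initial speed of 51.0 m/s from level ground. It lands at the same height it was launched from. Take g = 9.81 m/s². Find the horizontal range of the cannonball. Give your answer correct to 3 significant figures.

For level ground, R = v₀² sin(2θ) / g.
sin(2 × 32.8°) = sin 65.60° = 0.9107.
R = (51.0)² × 0.9107 / 9.81 = 241 m.

241 m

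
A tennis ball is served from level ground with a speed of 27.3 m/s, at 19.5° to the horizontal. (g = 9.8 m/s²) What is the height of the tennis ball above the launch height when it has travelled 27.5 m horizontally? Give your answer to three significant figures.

v_x = 27.3 cos 19.5° = 25.73 m/s, v_y0 = 27.3 sin 19.5° = 9.113 m/s.
Time to reach x = 27.5 m: t = x / v_x = 27.5 / 25.73 = 1.069 s.
y = v_y0 t − ½ g t² = 9.113×1.069 − 4.900×1.069² = 4.14 m.

4.14 m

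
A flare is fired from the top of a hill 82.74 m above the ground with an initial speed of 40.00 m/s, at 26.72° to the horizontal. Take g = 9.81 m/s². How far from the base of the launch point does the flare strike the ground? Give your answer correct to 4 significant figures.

Components: v_x = 40.00 cos 26.72° = 35.729 m/s, v_y = 40.00 sin 26.72° = 17.985 m/s.
Vertical: 0 = 82.74 + 17.985 t − ½(9.81) t² ⇒ 4.905 t² − 17.985 t − 82.74 = 0.
t = [17.985 + √(323.46 + 1623.4)] / 9.810 = 6.3311 s.
Horizontal: R = v_x · t = 35.729 × 6.3311 = 226.2 m.

226.2 m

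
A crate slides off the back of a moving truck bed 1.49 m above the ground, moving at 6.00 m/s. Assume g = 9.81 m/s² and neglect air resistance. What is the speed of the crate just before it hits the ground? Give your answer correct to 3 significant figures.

8.08 m/s

Fall time: t = √(2 × 1.49 / 9.81) = 0.5512 s.
At impact: v_x = 6.00 m/s (unchanged), v_y = g t = 9.81 × 0.5512 = 5.407 m/s.
Speed = √(v_x² + v_y²) = √(36.00 + 29.24) = 8.08 m/s.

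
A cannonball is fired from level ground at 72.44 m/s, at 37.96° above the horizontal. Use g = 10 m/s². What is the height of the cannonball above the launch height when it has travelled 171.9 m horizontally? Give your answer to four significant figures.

88.82 m

v_x = 72.44 cos 37.96° = 57.115 m/s, v_y0 = 72.44 sin 37.96° = 44.559 m/s.
Time to reach x = 171.9 m: t = x / v_x = 171.9 / 57.115 = 3.0097 s.
y = v_y0 t − ½ g t² = 44.559×3.0097 − 5.000×3.0097² = 88.82 m.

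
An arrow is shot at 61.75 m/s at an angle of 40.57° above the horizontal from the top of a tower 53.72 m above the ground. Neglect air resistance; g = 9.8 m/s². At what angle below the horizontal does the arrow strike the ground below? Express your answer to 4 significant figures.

47.75°

v_x = 61.75 cos 40.57° = 46.906 m/s.
At impact |v_y| = √(v_y0² + 2 g h) = √(40.161² + 2×9.8×53.72) = 51.632 m/s.
Angle below horizontal = arctan(|v_y| / v_x) = arctan(51.632 / 46.906) = 47.75°.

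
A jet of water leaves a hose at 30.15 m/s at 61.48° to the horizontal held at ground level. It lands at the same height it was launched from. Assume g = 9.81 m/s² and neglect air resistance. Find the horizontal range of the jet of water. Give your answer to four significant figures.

For level ground, R = v₀² sin(2θ) / g.
sin(2 × 61.48°) = sin 122.96° = 0.8391.
R = (30.15)² × 0.8391 / 9.81 = 77.75 m.

77.75 m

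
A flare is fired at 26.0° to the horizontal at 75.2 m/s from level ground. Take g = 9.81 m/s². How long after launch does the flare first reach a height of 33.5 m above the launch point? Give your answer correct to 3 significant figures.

1.25 s

v_y0 = 75.2 sin 26.0° = 32.97 m/s.
Set y = v_y0 t − ½ g t² = 33.5: 4.905 t² − 32.97 t + 33.5 = 0.
t = [32.97 ± √(1087 − 657.3)] / 9.81 = (32.97 ± 20.73) / 9.81, giving t = 1.25 s or t = 5.47 s.
The flare is on the way up at the first time, so t = 1.25 s.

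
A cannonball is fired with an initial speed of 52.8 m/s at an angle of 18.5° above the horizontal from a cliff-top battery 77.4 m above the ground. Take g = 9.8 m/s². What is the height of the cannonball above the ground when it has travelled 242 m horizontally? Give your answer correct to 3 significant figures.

43.9 m

v_x = 52.8 cos 18.5° = 50.07 m/s, v_y0 = 52.8 sin 18.5° = 16.75 m/s.
Time to reach x = 242 m: t = x / v_x = 242 / 50.07 = 4.833 s.
y = 77.4 + v_y0 t − ½ g t² = 77.4 + 16.75×4.833 − 4.900×4.833² = 43.9 m.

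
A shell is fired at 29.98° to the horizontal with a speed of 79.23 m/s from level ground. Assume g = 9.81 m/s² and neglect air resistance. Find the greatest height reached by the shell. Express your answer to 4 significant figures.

79.89 m

Vertical component of launch velocity: v_y = 79.23 sin 29.98° = 39.591 m/s.
At the highest point the vertical velocity is zero, so v_y² = 2 g h_max.
h_max = (39.591)² / (2 × 9.81) = 1567.4 / 19.62 = 79.89 m.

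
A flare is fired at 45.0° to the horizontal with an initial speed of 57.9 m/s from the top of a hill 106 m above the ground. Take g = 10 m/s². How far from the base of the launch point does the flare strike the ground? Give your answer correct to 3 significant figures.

Components: v_x = 57.9 cos 45.0° = 40.94 m/s, v_y = 57.9 sin 45.0° = 40.94 m/s.
Vertical: 0 = 106 + 40.94 t − ½(10) t² ⇒ 5.000 t² − 40.94 t − 106 = 0.
t = [40.94 + √(1676 + 2120)] / 10.00 = 10.26 s.
Horizontal: R = v_x · t = 40.94 × 10.26 = 420 m.

420 m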